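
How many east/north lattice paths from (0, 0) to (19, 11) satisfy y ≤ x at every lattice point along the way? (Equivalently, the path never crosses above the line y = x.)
Number of paths = 24582285

By the reflection principle (André's argument), the number of monotone paths to (19, 11) with n ≤ m that never go above y = x is C(30, 19) − C(30, 20) = 54627300 − 30045015 = 24582285.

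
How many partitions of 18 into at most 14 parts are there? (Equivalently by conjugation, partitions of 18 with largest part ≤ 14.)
p(18, parts ≤ 14) = 378

Use the recurrence p(n, m) = p(n, m−1) + p(n−m, m): either the largest part is < m (count p(n, m−1)) or the largest part is exactly m (remove one copy of m, count p(n−m, m)). With p(0, ·) = 1 this gives p(18, parts ≤ 14) = 378. (By conjugating Young diagrams, this also counts partitions of 18 into at most 14 parts.)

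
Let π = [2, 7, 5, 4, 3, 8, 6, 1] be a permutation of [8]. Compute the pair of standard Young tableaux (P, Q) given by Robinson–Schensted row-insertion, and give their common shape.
P = [1, 3, 6] / [2, 8] / [4] / [5] / [7];  Q = [1, 2, 6] / [3, 7] / [4] / [5] / [8];  common shape = (3, 2, 1, 1, 1)

Row-insert the values π_1, π_2, … into P one at a time, bumping the leftmost entry strictly greater than the inserted value down to the next row. The recording tableau Q records, in position (i, j), the step at which that cell was added to P.
  Insert 2 (step 1): P = [2];  Q = [1]
  Insert 7 (step 2): P = [2, 7];  Q = [1, 2]
  Insert 5 (step 3): P = [2, 5] / [7];  Q = [1, 2] / [3]
  Insert 4 (step 4): P = [2, 4] / [5] / [7];  Q = [1, 2] / [3] / [4]
  Insert 3 (step 5): P = [2, 3] / [4] / [5] / [7];  Q = [1, 2] / [3] / [4] / [5]
  Insert 8 (step 6): P = [2, 3, 8] / [4] / [5] / [7];  Q = [1, 2, 6] / [3] / [4] / [5]
  Insert 6 (step 7): P = [2, 3, 6] / [4, 8] / [5] / [7];  Q = [1, 2, 6] / [3, 7] / [4] / [5]
  Insert 1 (step 8): P = [1, 3, 6] / [2, 8] / [4] / [5] / [7];  Q = [1, 2, 6] / [3, 7] / [4] / [5] / [8]
Final shape: (3, 2, 1, 1, 1).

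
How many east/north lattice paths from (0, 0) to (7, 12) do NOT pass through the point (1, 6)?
Number of paths = 43920

Total paths from (0, 0) to (7, 12): C(19, 7) = 50388. Paths through (1, 6): (paths (0, 0) → (1, 6)) × (paths (1, 6) → (7, 12)) = C(7, 1) · C(12, 6) = 7 · 924 = 6468. Avoidance count = 50388 − 6468 = 43920.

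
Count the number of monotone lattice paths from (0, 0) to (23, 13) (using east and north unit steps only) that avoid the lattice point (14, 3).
Number of paths = 2247972560

Total paths from (0, 0) to (23, 13): C(36, 23) = 2310789600. Paths through (14, 3): (paths (0, 0) → (14, 3)) × (paths (14, 3) → (23, 13)) = C(17, 14) · C(19, 9) = 680 · 92378 = 62817040. Avoidance count = 2310789600 − 62817040 = 2247972560.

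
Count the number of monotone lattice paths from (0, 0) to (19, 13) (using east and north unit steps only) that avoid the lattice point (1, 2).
Number of paths = 243581730

Total paths from (0, 0) to (19, 13): C(32, 19) = 347373600. Paths through (1, 2): (paths (0, 0) → (1, 2)) × (paths (1, 2) → (19, 13)) = C(3, 1) · C(29, 18) = 3 · 34597290 = 103791870. Avoidance count = 347373600 − 103791870 = 243581730.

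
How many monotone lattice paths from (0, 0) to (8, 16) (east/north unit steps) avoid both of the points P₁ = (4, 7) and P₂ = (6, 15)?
Number of paths = 381279

Inclusion–exclusion. Total paths: C(24, 8) = 735471. Through P₁: C(11, 4)·C(13, 4) = 235950. Through P₂: C(21, 6)·C(3, 2) = 162792. Since P₁ is strictly southwest of P₂, a monotone path through both must visit P₁ then P₂; paths through both = C(11, 4)·C(10, 2)·C(3, 2) = 44550. Avoid both = 735471 − 235950 − 162792 + 44550 = 381279.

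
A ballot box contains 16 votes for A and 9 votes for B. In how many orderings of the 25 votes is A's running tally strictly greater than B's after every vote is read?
Strict-lead orderings = 572033

Total orderings of the 25 votes with 16 for A: C(25, 16) = 2042975. By the Bertrand ballot formula (Cycle Lemma / reflection principle), the number of orderings in which A is strictly ahead of B throughout is (p − q)/(p + q) · C(p + q, p) = (16 − 9)/(16 + 9) · 2042975 = 572033.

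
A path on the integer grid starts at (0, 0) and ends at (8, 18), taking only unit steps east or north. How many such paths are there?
Number of paths = 1562275

A monotone lattice path from (0, 0) to (8, 18) consists of 8 east steps and 18 north steps in some order, so it is determined by which 8 of the 26 steps are east. The count is C(26, 8) = 1562275.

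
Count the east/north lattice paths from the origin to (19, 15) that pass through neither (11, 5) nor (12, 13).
Number of paths = 1479037008

Inclusion–exclusion. Total paths: C(34, 19) = 1855967520. Through P₁: C(16, 11)·C(18, 8) = 191134944. Through P₂: C(25, 12)·C(9, 7) = 187210800. Since P₁ is strictly southwest of P₂, a monotone path through both must visit P₁ then P₂; paths through both = C(16, 11)·C(9, 1)·C(9, 7) = 1415232. Avoid both = 1855967520 − 191134944 − 187210800 + 1415232 = 1479037008.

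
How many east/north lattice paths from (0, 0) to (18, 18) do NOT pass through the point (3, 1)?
Number of paths = 6812244420

Total paths from (0, 0) to (18, 18): C(36, 18) = 9075135300. Paths through (3, 1): (paths (0, 0) → (3, 1)) × (paths (3, 1) → (18, 18)) = C(4, 3) · C(32, 15) = 4 · 565722720 = 2262890880. Avoidance count = 9075135300 − 2262890880 = 6812244420.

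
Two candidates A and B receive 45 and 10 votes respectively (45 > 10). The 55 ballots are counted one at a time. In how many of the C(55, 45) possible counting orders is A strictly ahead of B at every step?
Strict-lead orderings = 18612776910

Total orderings of the 55 votes with 45 for A: C(55, 45) = 29248649430. By the Bertrand ballot formula (Cycle Lemma / reflection principle), the number of orderings in which A is strictly ahead of B throughout is (p − q)/(p + q) · C(p + q, p) = (45 − 10)/(45 + 10) · 29248649430 = 18612776910.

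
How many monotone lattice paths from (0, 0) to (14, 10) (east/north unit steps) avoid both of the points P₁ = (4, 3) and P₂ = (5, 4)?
Number of paths = 1000296

Inclusion–exclusion. Total paths: C(24, 14) = 1961256. Through P₁: C(7, 4)·C(17, 10) = 680680. Through P₂: C(9, 5)·C(15, 9) = 630630. Since P₁ is strictly southwest of P₂, a monotone path through both must visit P₁ then P₂; paths through both = C(7, 4)·C(2, 1)·C(15, 9) = 350350. Avoid both = 1961256 − 680680 − 630630 + 350350 = 1000296.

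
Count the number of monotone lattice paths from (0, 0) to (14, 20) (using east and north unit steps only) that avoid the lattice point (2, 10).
Number of paths = 1349297004

Total paths from (0, 0) to (14, 20): C(34, 14) = 1391975640. Paths through (2, 10): (paths (0, 0) → (2, 10)) × (paths (2, 10) → (14, 20)) = C(12, 2) · C(22, 12) = 66 · 646646 = 42678636. Avoidance count = 1391975640 − 42678636 = 1349297004.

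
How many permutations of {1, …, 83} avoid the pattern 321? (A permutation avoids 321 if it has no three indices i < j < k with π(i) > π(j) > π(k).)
C_83 = 68854441132780194707888052034668647142985206100

These 321-avoiding permutations are counted by the Catalan number C_n = (1/(n + 1)) · C(2n, n). For n = 83: C_83 = (1/84) · C(166, 83) = 5783773055153536355462596370912166360010757312400/84 = 68854441132780194707888052034668647142985206100.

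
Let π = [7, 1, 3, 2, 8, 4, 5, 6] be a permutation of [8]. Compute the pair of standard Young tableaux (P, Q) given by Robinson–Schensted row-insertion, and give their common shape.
P = [1, 2, 4, 5, 6] / [3, 8] / [7];  Q = [1, 3, 5, 7, 8] / [2, 6] / [4];  common shape = (5, 2, 1)

Row-insert the values π_1, π_2, … into P one at a time, bumping the leftmost entry strictly greater than the inserted value down to the next row. The recording tableau Q records, in position (i, j), the step at which that cell was added to P.
  Insert 7 (step 1): P = [7];  Q = [1]
  Insert 1 (step 2): P = [1] / [7];  Q = [1] / [2]
  Insert 3 (step 3): P = [1, 3] / [7];  Q = [1, 3] / [2]
  Insert 2 (step 4): P = [1, 2] / [3] / [7];  Q = [1, 3] / [2] / [4]
  Insert 8 (step 5): P = [1, 2, 8] / [3] / [7];  Q = [1, 3, 5] / [2] / [4]
  Insert 4 (step 6): P = [1, 2, 4] / [3, 8] / [7];  Q = [1, 3, 5] / [2, 6] / [4]
  Insert 5 (step 7): P = [1, 2, 4, 5] / [3, 8] / [7];  Q = [1, 3, 5, 7] / [2, 6] / [4]
  Insert 6 (step 8): P = [1, 2, 4, 5, 6] / [3, 8] / [7];  Q = [1, 3, 5, 7, 8] / [2, 6] / [4]
Final shape: (5, 2, 1).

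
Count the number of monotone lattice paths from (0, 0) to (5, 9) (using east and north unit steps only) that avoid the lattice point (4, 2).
Number of paths = 1882

Total paths from (0, 0) to (5, 9): C(14, 5) = 2002. Paths through (4, 2): (paths (0, 0) → (4, 2)) × (paths (4, 2) → (5, 9)) = C(6, 4) · C(8, 1) = 15 · 8 = 120. Avoidance count = 2002 − 120 = 1882.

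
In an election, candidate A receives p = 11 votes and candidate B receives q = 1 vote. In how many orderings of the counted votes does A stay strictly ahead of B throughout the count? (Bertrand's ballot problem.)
Strict-lead orderings = 10

Total orderings of the 12 votes with 11 for A: C(12, 11) = 12. By the Bertrand ballot formula (Cycle Lemma / reflection principle), the number of orderings in which A is strictly ahead of B throughout is (p − q)/(p + q) · C(p + q, p) = (11 − 1)/(11 + 1) · 12 = 10.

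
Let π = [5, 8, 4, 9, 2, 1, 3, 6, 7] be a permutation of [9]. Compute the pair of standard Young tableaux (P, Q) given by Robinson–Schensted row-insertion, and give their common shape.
P = [1, 3, 6, 7] / [2, 8, 9] / [4] / [5];  Q = [1, 2, 4, 9] / [3, 7, 8] / [5] / [6];  common shape = (4, 3, 1, 1)

Row-insert the values π_1, π_2, … into P one at a time, bumping the leftmost entry strictly greater than the inserted value down to the next row. The recording tableau Q records, in position (i, j), the step at which that cell was added to P.
  Insert 5 (step 1): P = [5];  Q = [1]
  Insert 8 (step 2): P = [5, 8];  Q = [1, 2]
  Insert 4 (step 3): P = [4, 8] / [5];  Q = [1, 2] / [3]
  Insert 9 (step 4): P = [4, 8, 9] / [5];  Q = [1, 2, 4] / [3]
  Insert 2 (step 5): P = [2, 8, 9] / [4] / [5];  Q = [1, 2, 4] / [3] / [5]
  Insert 1 (step 6): P = [1, 8, 9] / [2] / [4] / [5];  Q = [1, 2, 4] / [3] / [5] / [6]
  Insert 3 (step 7): P = [1, 3, 9] / [2, 8] / [4] / [5];  Q = [1, 2, 4] / [3, 7] / [5] / [6]
  Insert 6 (step 8): P = [1, 3, 6] / [2, 8, 9] / [4] / [5];  Q = [1, 2, 4] / [3, 7, 8] / [5] / [6]
  Insert 7 (step 9): P = [1, 3, 6, 7] / [2, 8, 9] / [4] / [5];  Q = [1, 2, 4, 9] / [3, 7, 8] / [5] / [6]
Final shape: (4, 3, 1, 1).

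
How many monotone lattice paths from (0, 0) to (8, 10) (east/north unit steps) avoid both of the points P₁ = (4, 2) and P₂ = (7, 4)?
Number of paths = 35073

Inclusion–exclusion. Total paths: C(18, 8) = 43758. Through P₁: C(6, 4)·C(12, 4) = 7425. Through P₂: C(11, 7)·C(7, 1) = 2310. Since P₁ is strictly southwest of P₂, a monotone path through both must visit P₁ then P₂; paths through both = C(6, 4)·C(5, 3)·C(7, 1) = 1050. Avoid both = 43758 − 7425 − 2310 + 1050 = 35073.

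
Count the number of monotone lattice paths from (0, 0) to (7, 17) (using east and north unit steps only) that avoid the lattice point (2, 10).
Number of paths = 293832

Total paths from (0, 0) to (7, 17): C(24, 7) = 346104. Paths through (2, 10): (paths (0, 0) → (2, 10)) × (paths (2, 10) → (7, 17)) = C(12, 2) · C(12, 5) = 66 · 792 = 52272. Avoidance count = 346104 − 52272 = 293832.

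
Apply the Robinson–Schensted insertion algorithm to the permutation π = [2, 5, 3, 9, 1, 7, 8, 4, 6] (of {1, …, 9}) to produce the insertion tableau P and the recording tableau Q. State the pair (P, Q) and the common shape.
P = [1, 3, 4, 6] / [2, 7, 8] / [5, 9];  Q = [1, 2, 4, 7] / [3, 6, 9] / [5, 8];  common shape = (4, 3, 2)

Row-insert the values π_1, π_2, … into P one at a time, bumping the leftmost entry strictly greater than the inserted value down to the next row. The recording tableau Q records, in position (i, j), the step at which that cell was added to P.
  Insert 2 (step 1): P = [2];  Q = [1]
  Insert 5 (step 2): P = [2, 5];  Q = [1, 2]
  Insert 3 (step 3): P = [2, 3] / [5];  Q = [1, 2] / [3]
  Insert 9 (step 4): P = [2, 3, 9] / [5];  Q = [1, 2, 4] / [3]
  Insert 1 (step 5): P = [1, 3, 9] / [2] / [5];  Q = [1, 2, 4] / [3] / [5]
  Insert 7 (step 6): P = [1, 3, 7] / [2, 9] / [5];  Q = [1, 2, 4] / [3, 6] / [5]
  Insert 8 (step 7): P = [1, 3, 7, 8] / [2, 9] / [5];  Q = [1, 2, 4, 7] / [3, 6] / [5]
  Insert 4 (step 8): P = [1, 3, 4, 8] / [2, 7] / [5, 9];  Q = [1, 2, 4, 7] / [3, 6] / [5, 8]
  Insert 6 (step 9): P = [1, 3, 4, 6] / [2, 7, 8] / [5, 9];  Q = [1, 2, 4, 7] / [3, 6, 9] / [5, 8]
Final shape: (4, 3, 2).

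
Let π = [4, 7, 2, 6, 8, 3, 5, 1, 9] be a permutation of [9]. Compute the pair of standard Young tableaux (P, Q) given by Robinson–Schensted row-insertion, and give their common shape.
P = [1, 3, 5, 9] / [2, 6, 8] / [4] / [7];  Q = [1, 2, 5, 9] / [3, 4, 7] / [6] / [8];  common shape = (4, 3, 1, 1)

Row-insert the values π_1, π_2, … into P one at a time, bumping the leftmost entry strictly greater than the inserted value down to the next row. The recording tableau Q records, in position (i, j), the step at which that cell was added to P.
  Insert 4 (step 1): P = [4];  Q = [1]
  Insert 7 (step 2): P = [4, 7];  Q = [1, 2]
  Insert 2 (step 3): P = [2, 7] / [4];  Q = [1, 2] / [3]
  Insert 6 (step 4): P = [2, 6] / [4, 7];  Q = [1, 2] / [3, 4]
  Insert 8 (step 5): P = [2, 6, 8] / [4, 7];  Q = [1, 2, 5] / [3, 4]
  Insert 3 (step 6): P = [2, 3, 8] / [4, 6] / [7];  Q = [1, 2, 5] / [3, 4] / [6]
  Insert 5 (step 7): P = [2, 3, 5] / [4, 6, 8] / [7];  Q = [1, 2, 5] / [3, 4, 7] / [6]
  Insert 1 (step 8): P = [1, 3, 5] / [2, 6, 8] / [4] / [7];  Q = [1, 2, 5] / [3, 4, 7] / [6] / [8]
  Insert 9 (step 9): P = [1, 3, 5, 9] / [2, 6, 8] / [4] / [7];  Q = [1, 2, 5, 9] / [3, 4, 7] / [6] / [8]
Final shape: (4, 3, 1, 1).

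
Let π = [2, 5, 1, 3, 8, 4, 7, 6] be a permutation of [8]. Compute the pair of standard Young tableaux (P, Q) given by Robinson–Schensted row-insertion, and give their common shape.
P = [1, 3, 4, 6] / [2, 5, 7] / [8];  Q = [1, 2, 5, 7] / [3, 4, 6] / [8];  common shape = (4, 3, 1)

Row-insert the values π_1, π_2, … into P one at a time, bumping the leftmost entry strictly greater than the inserted value down to the next row. The recording tableau Q records, in position (i, j), the step at which that cell was added to P.
  Insert 2 (step 1): P = [2];  Q = [1]
  Insert 5 (step 2): P = [2, 5];  Q = [1, 2]
  Insert 1 (step 3): P = [1, 5] / [2];  Q = [1, 2] / [3]
  Insert 3 (step 4): P = [1, 3] / [2, 5];  Q = [1, 2] / [3, 4]
  Insert 8 (step 5): P = [1, 3, 8] / [2, 5];  Q = [1, 2, 5] / [3, 4]
  Insert 4 (step 6): P = [1, 3, 4] / [2, 5, 8];  Q = [1, 2, 5] / [3, 4, 6]
  Insert 7 (step 7): P = [1, 3, 4, 7] / [2, 5, 8];  Q = [1, 2, 5, 7] / [3, 4, 6]
  Insert 6 (step 8): P = [1, 3, 4, 6] / [2, 5, 7] / [8];  Q = [1, 2, 5, 7] / [3, 4, 6] / [8]
Final shape: (4, 3, 1).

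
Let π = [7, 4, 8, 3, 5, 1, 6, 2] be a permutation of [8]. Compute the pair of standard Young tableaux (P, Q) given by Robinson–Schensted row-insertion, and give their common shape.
P = [1, 2, 6] / [3, 5] / [4, 8] / [7];  Q = [1, 3, 7] / [2, 5] / [4, 8] / [6];  common shape = (3, 2, 2, 1)

Row-insert the values π_1, π_2, … into P one at a time, bumping the leftmost entry strictly greater than the inserted value down to the next row. The recording tableau Q records, in position (i, j), the step at which that cell was added to P.
  Insert 7 (step 1): P = [7];  Q = [1]
  Insert 4 (step 2): P = [4] / [7];  Q = [1] / [2]
  Insert 8 (step 3): P = [4, 8] / [7];  Q = [1, 3] / [2]
  Insert 3 (step 4): P = [3, 8] / [4] / [7];  Q = [1, 3] / [2] / [4]
  Insert 5 (step 5): P = [3, 5] / [4, 8] / [7];  Q = [1, 3] / [2, 5] / [4]
  Insert 1 (step 6): P = [1, 5] / [3, 8] / [4] / [7];  Q = [1, 3] / [2, 5] / [4] / [6]
  Insert 6 (step 7): P = [1, 5, 6] / [3, 8] / [4] / [7];  Q = [1, 3, 7] / [2, 5] / [4] / [6]
  Insert 2 (step 8): P = [1, 2, 6] / [3, 5] / [4, 8] / [7];  Q = [1, 3, 7] / [2, 5] / [4, 8] / [6]
Final shape: (3, 2, 2, 1).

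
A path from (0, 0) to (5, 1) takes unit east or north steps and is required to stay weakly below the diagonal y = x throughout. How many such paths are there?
Number of paths = 5

By the reflection principle (André's argument), the number of monotone paths to (5, 1) with n ≤ m that never go above y = x is C(6, 5) − C(6, 6) = 6 − 1 = 5.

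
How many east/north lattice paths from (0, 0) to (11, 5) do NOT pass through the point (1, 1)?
Number of paths = 2366

Total paths from (0, 0) to (11, 5): C(16, 11) = 4368. Paths through (1, 1): (paths (0, 0) → (1, 1)) × (paths (1, 1) → (11, 5)) = C(2, 1) · C(14, 10) = 2 · 1001 = 2002. Avoidance count = 4368 − 2002 = 2366.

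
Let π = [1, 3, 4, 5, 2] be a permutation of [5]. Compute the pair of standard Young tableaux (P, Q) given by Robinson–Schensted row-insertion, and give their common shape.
P = [1, 2, 4, 5] / [3];  Q = [1, 2, 3, 4] / [5];  common shape = (4, 1)

Row-insert the values π_1, π_2, … into P one at a time, bumping the leftmost entry strictly greater than the inserted value down to the next row. The recording tableau Q records, in position (i, j), the step at which that cell was added to P.
  Insert 1 (step 1): P = [1];  Q = [1]
  Insert 3 (step 2): P = [1, 3];  Q = [1, 2]
  Insert 4 (step 3): P = [1, 3, 4];  Q = [1, 2, 3]
  Insert 5 (step 4): P = [1, 3, 4, 5];  Q = [1, 2, 3, 4]
  Insert 2 (step 5): P = [1, 2, 4, 5] / [3];  Q = [1, 2, 3, 4] / [5]
Final shape: (4, 1).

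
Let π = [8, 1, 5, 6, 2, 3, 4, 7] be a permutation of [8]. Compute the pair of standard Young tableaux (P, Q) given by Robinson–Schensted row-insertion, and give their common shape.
P = [1, 2, 3, 4, 7] / [5, 6] / [8];  Q = [1, 3, 4, 7, 8] / [2, 6] / [5];  common shape = (5, 2, 1)

Row-insert the values π_1, π_2, … into P one at a time, bumping the leftmost entry strictly greater than the inserted value down to the next row. The recording tableau Q records, in position (i, j), the step at which that cell was added to P.
  Insert 8 (step 1): P = [8];  Q = [1]
  Insert 1 (step 2): P = [1] / [8];  Q = [1] / [2]
  Insert 5 (step 3): P = [1, 5] / [8];  Q = [1, 3] / [2]
  Insert 6 (step 4): P = [1, 5, 6] / [8];  Q = [1, 3, 4] / [2]
  Insert 2 (step 5): P = [1, 2, 6] / [5] / [8];  Q = [1, 3, 4] / [2] / [5]
  Insert 3 (step 6): P = [1, 2, 3] / [5, 6] / [8];  Q = [1, 3, 4] / [2, 6] / [5]
  Insert 4 (step 7): P = [1, 2, 3, 4] / [5, 6] / [8];  Q = [1, 3, 4, 7] / [2, 6] / [5]
  Insert 7 (step 8): P = [1, 2, 3, 4, 7] / [5, 6] / [8];  Q = [1, 3, 4, 7, 8] / [2, 6] / [5]
Final shape: (5, 2, 1).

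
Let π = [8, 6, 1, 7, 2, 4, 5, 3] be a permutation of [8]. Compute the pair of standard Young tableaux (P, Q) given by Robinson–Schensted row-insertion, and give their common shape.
P = [1, 2, 3, 5] / [4, 7] / [6] / [8];  Q = [1, 4, 6, 7] / [2, 5] / [3] / [8];  common shape = (4, 2, 1, 1)

Row-insert the values π_1, π_2, … into P one at a time, bumping the leftmost entry strictly greater than the inserted value down to the next row. The recording tableau Q records, in position (i, j), the step at which that cell was added to P.
  Insert 8 (step 1): P = [8];  Q = [1]
  Insert 6 (step 2): P = [6] / [8];  Q = [1] / [2]
  Insert 1 (step 3): P = [1] / [6] / [8];  Q = [1] / [2] / [3]
  Insert 7 (step 4): P = [1, 7] / [6] / [8];  Q = [1, 4] / [2] / [3]
  Insert 2 (step 5): P = [1, 2] / [6, 7] / [8];  Q = [1, 4] / [2, 5] / [3]
  Insert 4 (step 6): P = [1, 2, 4] / [6, 7] / [8];  Q = [1, 4, 6] / [2, 5] / [3]
  Insert 5 (step 7): P = [1, 2, 4, 5] / [6, 7] / [8];  Q = [1, 4, 6, 7] / [2, 5] / [3]
  Insert 3 (step 8): P = [1, 2, 3, 5] / [4, 7] / [6] / [8];  Q = [1, 4, 6, 7] / [2, 5] / [3] / [8]
Final shape: (4, 2, 1, 1).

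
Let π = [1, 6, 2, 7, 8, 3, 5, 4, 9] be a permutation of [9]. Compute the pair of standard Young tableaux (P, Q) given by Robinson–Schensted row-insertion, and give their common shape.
P = [1, 2, 3, 4, 9] / [5, 7, 8] / [6];  Q = [1, 2, 4, 5, 9] / [3, 6, 7] / [8];  common shape = (5, 3, 1)

Row-insert the values π_1, π_2, … into P one at a time, bumping the leftmost entry strictly greater than the inserted value down to the next row. The recording tableau Q records, in position (i, j), the step at which that cell was added to P.
  Insert 1 (step 1): P = [1];  Q = [1]
  Insert 6 (step 2): P = [1, 6];  Q = [1, 2]
  Insert 2 (step 3): P = [1, 2] / [6];  Q = [1, 2] / [3]
  Insert 7 (step 4): P = [1, 2, 7] / [6];  Q = [1, 2, 4] / [3]
  Insert 8 (step 5): P = [1, 2, 7, 8] / [6];  Q = [1, 2, 4, 5] / [3]
  Insert 3 (step 6): P = [1, 2, 3, 8] / [6, 7];  Q = [1, 2, 4, 5] / [3, 6]
  Insert 5 (step 7): P = [1, 2, 3, 5] / [6, 7, 8];  Q = [1, 2, 4, 5] / [3, 6, 7]
  Insert 4 (step 8): P = [1, 2, 3, 4] / [5, 7, 8] / [6];  Q = [1, 2, 4, 5] / [3, 6, 7] / [8]
  Insert 9 (step 9): P = [1, 2, 3, 4, 9] / [5, 7, 8] / [6];  Q = [1, 2, 4, 5, 9] / [3, 6, 7] / [8]
Final shape: (5, 3, 1).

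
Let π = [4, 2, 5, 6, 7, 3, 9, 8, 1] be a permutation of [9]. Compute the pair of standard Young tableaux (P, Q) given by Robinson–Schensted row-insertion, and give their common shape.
P = [1, 3, 6, 7, 8] / [2, 5, 9] / [4];  Q = [1, 3, 4, 5, 7] / [2, 6, 8] / [9];  common shape = (5, 3, 1)

Row-insert the values π_1, π_2, … into P one at a time, bumping the leftmost entry strictly greater than the inserted value down to the next row. The recording tableau Q records, in position (i, j), the step at which that cell was added to P.
  Insert 4 (step 1): P = [4];  Q = [1]
  Insert 2 (step 2): P = [2] / [4];  Q = [1] / [2]
  Insert 5 (step 3): P = [2, 5] / [4];  Q = [1, 3] / [2]
  Insert 6 (step 4): P = [2, 5, 6] / [4];  Q = [1, 3, 4] / [2]
  Insert 7 (step 5): P = [2, 5, 6, 7] / [4];  Q = [1, 3, 4, 5] / [2]
  Insert 3 (step 6): P = [2, 3, 6, 7] / [4, 5];  Q = [1, 3, 4, 5] / [2, 6]
  Insert 9 (step 7): P = [2, 3, 6, 7, 9] / [4, 5];  Q = [1, 3, 4, 5, 7] / [2, 6]
  Insert 8 (step 8): P = [2, 3, 6, 7, 8] / [4, 5, 9];  Q = [1, 3, 4, 5, 7] / [2, 6, 8]
  Insert 1 (step 9): P = [1, 3, 6, 7, 8] / [2, 5, 9] / [4];  Q = [1, 3, 4, 5, 7] / [2, 6, 8] / [9]
Final shape: (5, 3, 1).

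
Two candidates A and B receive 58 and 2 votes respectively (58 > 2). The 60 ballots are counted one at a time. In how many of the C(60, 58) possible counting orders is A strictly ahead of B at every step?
Strict-lead orderings = 1652

Total orderings of the 60 votes with 58 for A: C(60, 58) = 1770. By the Bertrand ballot formula (Cycle Lemma / reflection principle), the number of orderings in which A is strictly ahead of B throughout is (p − q)/(p + q) · C(p + q, p) = (58 − 2)/(58 + 2) · 1770 = 1652.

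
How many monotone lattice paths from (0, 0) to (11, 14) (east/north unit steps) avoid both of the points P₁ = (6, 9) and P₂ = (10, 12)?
Number of paths = 1781727

Inclusion–exclusion. Total paths: C(25, 11) = 4457400. Through P₁: C(15, 6)·C(10, 5) = 1261260. Through P₂: C(22, 10)·C(3, 1) = 1939938. Since P₁ is strictly southwest of P₂, a monotone path through both must visit P₁ then P₂; paths through both = C(15, 6)·C(7, 4)·C(3, 1) = 525525. Avoid both = 4457400 − 1261260 − 1939938 + 525525 = 1781727.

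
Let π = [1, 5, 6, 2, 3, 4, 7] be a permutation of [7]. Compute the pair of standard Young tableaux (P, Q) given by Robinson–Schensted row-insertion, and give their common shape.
P = [1, 2, 3, 4, 7] / [5, 6];  Q = [1, 2, 3, 6, 7] / [4, 5];  common shape = (5, 2)

Row-insert the values π_1, π_2, … into P one at a time, bumping the leftmost entry strictly greater than the inserted value down to the next row. The recording tableau Q records, in position (i, j), the step at which that cell was added to P.
  Insert 1 (step 1): P = [1];  Q = [1]
  Insert 5 (step 2): P = [1, 5];  Q = [1, 2]
  Insert 6 (step 3): P = [1, 5, 6];  Q = [1, 2, 3]
  Insert 2 (step 4): P = [1, 2, 6] / [5];  Q = [1, 2, 3] / [4]
  Insert 3 (step 5): P = [1, 2, 3] / [5, 6];  Q = [1, 2, 3] / [4, 5]
  Insert 4 (step 6): P = [1, 2, 3, 4] / [5, 6];  Q = [1, 2, 3, 6] / [4, 5]
  Insert 7 (step 7): P = [1, 2, 3, 4, 7] / [5, 6];  Q = [1, 2, 3, 6, 7] / [4, 5]
Final shape: (5, 2).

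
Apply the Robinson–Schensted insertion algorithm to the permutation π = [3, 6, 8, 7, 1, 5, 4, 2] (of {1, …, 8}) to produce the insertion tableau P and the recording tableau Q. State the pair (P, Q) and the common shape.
P = [1, 2, 7] / [3, 4] / [5] / [6] / [8];  Q = [1, 2, 3] / [4, 6] / [5] / [7] / [8];  common shape = (3, 2, 1, 1, 1)

Row-insert the values π_1, π_2, … into P one at a time, bumping the leftmost entry strictly greater than the inserted value down to the next row. The recording tableau Q records, in position (i, j), the step at which that cell was added to P.
  Insert 3 (step 1): P = [3];  Q = [1]
  Insert 6 (step 2): P = [3, 6];  Q = [1, 2]
  Insert 8 (step 3): P = [3, 6, 8];  Q = [1, 2, 3]
  Insert 7 (step 4): P = [3, 6, 7] / [8];  Q = [1, 2, 3] / [4]
  Insert 1 (step 5): P = [1, 6, 7] / [3] / [8];  Q = [1, 2, 3] / [4] / [5]
  Insert 5 (step 6): P = [1, 5, 7] / [3, 6] / [8];  Q = [1, 2, 3] / [4, 6] / [5]
  Insert 4 (step 7): P = [1, 4, 7] / [3, 5] / [6] / [8];  Q = [1, 2, 3] / [4, 6] / [5] / [7]
  Insert 2 (step 8): P = [1, 2, 7] / [3, 4] / [5] / [6] / [8];  Q = [1, 2, 3] / [4, 6] / [5] / [7] / [8]
Final shape: (3, 2, 1, 1, 1).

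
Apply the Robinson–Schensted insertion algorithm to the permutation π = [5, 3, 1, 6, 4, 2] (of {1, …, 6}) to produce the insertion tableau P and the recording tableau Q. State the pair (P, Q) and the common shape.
P = [1, 2] / [3, 4] / [5, 6];  Q = [1, 4] / [2, 5] / [3, 6];  common shape = (2, 2, 2)

Row-insert the values π_1, π_2, … into P one at a time, bumping the leftmost entry strictly greater than the inserted value down to the next row. The recording tableau Q records, in position (i, j), the step at which that cell was added to P.
  Insert 5 (step 1): P = [5];  Q = [1]
  Insert 3 (step 2): P = [3] / [5];  Q = [1] / [2]
  Insert 1 (step 3): P = [1] / [3] / [5];  Q = [1] / [2] / [3]
  Insert 6 (step 4): P = [1, 6] / [3] / [5];  Q = [1, 4] / [2] / [3]
  Insert 4 (step 5): P = [1, 4] / [3, 6] / [5];  Q = [1, 4] / [2, 5] / [3]
  Insert 2 (step 6): P = [1, 2] / [3, 4] / [5, 6];  Q = [1, 4] / [2, 5] / [3, 6]
Final shape: (2, 2, 2).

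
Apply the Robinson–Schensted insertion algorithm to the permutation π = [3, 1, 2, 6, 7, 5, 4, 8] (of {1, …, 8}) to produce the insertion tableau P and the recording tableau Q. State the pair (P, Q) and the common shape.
P = [1, 2, 4, 7, 8] / [3, 5] / [6];  Q = [1, 3, 4, 5, 8] / [2, 6] / [7];  common shape = (5, 2, 1)

Row-insert the values π_1, π_2, … into P one at a time, bumping the leftmost entry strictly greater than the inserted value down to the next row. The recording tableau Q records, in position (i, j), the step at which that cell was added to P.
  Insert 3 (step 1): P = [3];  Q = [1]
  Insert 1 (step 2): P = [1] / [3];  Q = [1] / [2]
  Insert 2 (step 3): P = [1, 2] / [3];  Q = [1, 3] / [2]
  Insert 6 (step 4): P = [1, 2, 6] / [3];  Q = [1, 3, 4] / [2]
  Insert 7 (step 5): P = [1, 2, 6, 7] / [3];  Q = [1, 3, 4, 5] / [2]
  Insert 5 (step 6): P = [1, 2, 5, 7] / [3, 6];  Q = [1, 3, 4, 5] / [2, 6]
  Insert 4 (step 7): P = [1, 2, 4, 7] / [3, 5] / [6];  Q = [1, 3, 4, 5] / [2, 6] / [7]
  Insert 8 (step 8): P = [1, 2, 4, 7, 8] / [3, 5] / [6];  Q = [1, 3, 4, 5, 8] / [2, 6] / [7]
Final shape: (5, 2, 1).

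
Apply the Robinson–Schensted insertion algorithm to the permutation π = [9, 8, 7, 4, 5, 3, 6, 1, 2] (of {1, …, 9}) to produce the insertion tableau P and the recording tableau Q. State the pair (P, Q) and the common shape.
P = [1, 2, 6] / [3, 5] / [4] / [7] / [8] / [9];  Q = [1, 5, 7] / [2, 9] / [3] / [4] / [6] / [8];  common shape = (3, 2, 1, 1, 1, 1)

Row-insert the values π_1, π_2, … into P one at a time, bumping the leftmost entry strictly greater than the inserted value down to the next row. The recording tableau Q records, in position (i, j), the step at which that cell was added to P.
  Insert 9 (step 1): P = [9];  Q = [1]
  Insert 8 (step 2): P = [8] / [9];  Q = [1] / [2]
  Insert 7 (step 3): P = [7] / [8] / [9];  Q = [1] / [2] / [3]
  Insert 4 (step 4): P = [4] / [7] / [8] / [9];  Q = [1] / [2] / [3] / [4]
  Insert 5 (step 5): P = [4, 5] / [7] / [8] / [9];  Q = [1, 5] / [2] / [3] / [4]
  Insert 3 (step 6): P = [3, 5] / [4] / [7] / [8] / [9];  Q = [1, 5] / [2] / [3] / [4] / [6]
  Insert 6 (step 7): P = [3, 5, 6] / [4] / [7] / [8] / [9];  Q = [1, 5, 7] / [2] / [3] / [4] / [6]
  Insert 1 (step 8): P = [1, 5, 6] / [3] / [4] / [7] / [8] / [9];  Q = [1, 5, 7] / [2] / [3] / [4] / [6] / [8]
  Insert 2 (step 9): P = [1, 2, 6] / [3, 5] / [4] / [7] / [8] / [9];  Q = [1, 5, 7] / [2, 9] / [3] / [4] / [6] / [8]
Final shape: (3, 2, 1, 1, 1, 1).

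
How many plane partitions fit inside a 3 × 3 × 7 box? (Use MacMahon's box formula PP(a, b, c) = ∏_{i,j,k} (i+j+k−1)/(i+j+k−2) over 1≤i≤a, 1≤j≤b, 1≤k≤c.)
PP(3, 3, 7) = 108900

Evaluate the triple product over i = 1..3, j = 1..3, k = 1..7. The factors are (2/1) · (3/2) · (4/3) · (5/4) · (6/5) · (7/6) · (8/7) · (3/2) · … (63 factors total). The numerators and denominators telescope so the product is an integer; carrying out the multiplication exactly gives PP(3, 3, 7) = 108900.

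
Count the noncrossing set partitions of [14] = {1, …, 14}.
C_14 = 2674440

These noncrossing partitions are counted by the Catalan number C_n = (1/(n + 1)) · C(2n, n). For n = 14: C_14 = (1/15) · C(28, 14) = 40116600/15 = 2674440.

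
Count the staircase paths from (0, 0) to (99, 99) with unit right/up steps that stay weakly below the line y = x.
C_99 = 227508830794229349661819540395688853956041682601541047340

These NE paths below the diagonal are counted by the Catalan number C_n = (1/(n + 1)) · C(2n, n). For n = 99: C_99 = (1/100) · C(198, 99) = 22750883079422934966181954039568885395604168260154104734000/100 = 227508830794229349661819540395688853956041682601541047340.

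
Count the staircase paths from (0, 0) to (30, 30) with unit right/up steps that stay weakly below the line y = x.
C_30 = 3814986502092304

These NE paths below the diagonal are counted by the Catalan number C_n = (1/(n + 1)) · C(2n, n). For n = 30: C_30 = (1/31) · C(60, 30) = 118264581564861424/31 = 3814986502092304.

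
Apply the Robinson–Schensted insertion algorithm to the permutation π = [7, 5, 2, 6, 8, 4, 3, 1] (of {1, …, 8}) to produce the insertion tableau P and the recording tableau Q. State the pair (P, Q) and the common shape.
P = [1, 3, 8] / [2, 6] / [4] / [5] / [7];  Q = [1, 4, 5] / [2, 6] / [3] / [7] / [8];  common shape = (3, 2, 1, 1, 1)

Row-insert the values π_1, π_2, … into P one at a time, bumping the leftmost entry strictly greater than the inserted value down to the next row. The recording tableau Q records, in position (i, j), the step at which that cell was added to P.
  Insert 7 (step 1): P = [7];  Q = [1]
  Insert 5 (step 2): P = [5] / [7];  Q = [1] / [2]
  Insert 2 (step 3): P = [2] / [5] / [7];  Q = [1] / [2] / [3]
  Insert 6 (step 4): P = [2, 6] / [5] / [7];  Q = [1, 4] / [2] / [3]
  Insert 8 (step 5): P = [2, 6, 8] / [5] / [7];  Q = [1, 4, 5] / [2] / [3]
  Insert 4 (step 6): P = [2, 4, 8] / [5, 6] / [7];  Q = [1, 4, 5] / [2, 6] / [3]
  Insert 3 (step 7): P = [2, 3, 8] / [4, 6] / [5] / [7];  Q = [1, 4, 5] / [2, 6] / [3] / [7]
  Insert 1 (step 8): P = [1, 3, 8] / [2, 6] / [4] / [5] / [7];  Q = [1, 4, 5] / [2, 6] / [3] / [7] / [8]
Final shape: (3, 2, 1, 1, 1).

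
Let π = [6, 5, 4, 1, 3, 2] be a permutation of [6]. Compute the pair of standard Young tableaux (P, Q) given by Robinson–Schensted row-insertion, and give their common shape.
P = [1, 2] / [3] / [4] / [5] / [6];  Q = [1, 5] / [2] / [3] / [4] / [6];  common shape = (2, 1, 1, 1, 1)

Row-insert the values π_1, π_2, … into P one at a time, bumping the leftmost entry strictly greater than the inserted value down to the next row. The recording tableau Q records, in position (i, j), the step at which that cell was added to P.
  Insert 6 (step 1): P = [6];  Q = [1]
  Insert 5 (step 2): P = [5] / [6];  Q = [1] / [2]
  Insert 4 (step 3): P = [4] / [5] / [6];  Q = [1] / [2] / [3]
  Insert 1 (step 4): P = [1] / [4] / [5] / [6];  Q = [1] / [2] / [3] / [4]
  Insert 3 (step 5): P = [1, 3] / [4] / [5] / [6];  Q = [1, 5] / [2] / [3] / [4]
  Insert 2 (step 6): P = [1, 2] / [3] / [4] / [5] / [6];  Q = [1, 5] / [2] / [3] / [4] / [6]
Final shape: (2, 1, 1, 1, 1).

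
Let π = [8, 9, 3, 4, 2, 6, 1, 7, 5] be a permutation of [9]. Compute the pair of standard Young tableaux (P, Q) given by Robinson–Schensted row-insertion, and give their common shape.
P = [1, 4, 5, 7] / [2, 6] / [3, 9] / [8];  Q = [1, 2, 6, 8] / [3, 4] / [5, 9] / [7];  common shape = (4, 2, 2, 1)

Row-insert the values π_1, π_2, … into P one at a time, bumping the leftmost entry strictly greater than the inserted value down to the next row. The recording tableau Q records, in position (i, j), the step at which that cell was added to P.
  Insert 8 (step 1): P = [8];  Q = [1]
  Insert 9 (step 2): P = [8, 9];  Q = [1, 2]
  Insert 3 (step 3): P = [3, 9] / [8];  Q = [1, 2] / [3]
  Insert 4 (step 4): P = [3, 4] / [8, 9];  Q = [1, 2] / [3, 4]
  Insert 2 (step 5): P = [2, 4] / [3, 9] / [8];  Q = [1, 2] / [3, 4] / [5]
  Insert 6 (step 6): P = [2, 4, 6] / [3, 9] / [8];  Q = [1, 2, 6] / [3, 4] / [5]
  Insert 1 (step 7): P = [1, 4, 6] / [2, 9] / [3] / [8];  Q = [1, 2, 6] / [3, 4] / [5] / [7]
  Insert 7 (step 8): P = [1, 4, 6, 7] / [2, 9] / [3] / [8];  Q = [1, 2, 6, 8] / [3, 4] / [5] / [7]
  Insert 5 (step 9): P = [1, 4, 5, 7] / [2, 6] / [3, 9] / [8];  Q = [1, 2, 6, 8] / [3, 4] / [5, 9] / [7]
Final shape: (4, 2, 2, 1).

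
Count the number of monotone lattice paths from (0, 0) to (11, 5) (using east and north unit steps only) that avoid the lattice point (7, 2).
Number of paths = 3108

Total paths from (0, 0) to (11, 5): C(16, 11) = 4368. Paths through (7, 2): (paths (0, 0) → (7, 2)) × (paths (7, 2) → (11, 5)) = C(9, 7) · C(7, 4) = 36 · 35 = 1260. Avoidance count = 4368 − 1260 = 3108.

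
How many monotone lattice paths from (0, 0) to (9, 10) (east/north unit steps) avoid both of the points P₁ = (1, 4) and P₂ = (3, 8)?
Number of paths = 74843

Inclusion–exclusion. Total paths: C(19, 9) = 92378. Through P₁: C(5, 1)·C(14, 8) = 15015. Through P₂: C(11, 3)·C(8, 6) = 4620. Since P₁ is strictly southwest of P₂, a monotone path through both must visit P₁ then P₂; paths through both = C(5, 1)·C(6, 2)·C(8, 6) = 2100. Avoid both = 92378 − 15015 − 4620 + 2100 = 74843.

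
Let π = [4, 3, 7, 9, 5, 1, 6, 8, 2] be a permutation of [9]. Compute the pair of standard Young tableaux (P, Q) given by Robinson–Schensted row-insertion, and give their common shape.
P = [1, 2, 6, 8] / [3, 5, 9] / [4, 7];  Q = [1, 3, 4, 8] / [2, 5, 7] / [6, 9];  common shape = (4, 3, 2)

Row-insert the values π_1, π_2, … into P one at a time, bumping the leftmost entry strictly greater than the inserted value down to the next row. The recording tableau Q records, in position (i, j), the step at which that cell was added to P.
  Insert 4 (step 1): P = [4];  Q = [1]
  Insert 3 (step 2): P = [3] / [4];  Q = [1] / [2]
  Insert 7 (step 3): P = [3, 7] / [4];  Q = [1, 3] / [2]
  Insert 9 (step 4): P = [3, 7, 9] / [4];  Q = [1, 3, 4] / [2]
  Insert 5 (step 5): P = [3, 5, 9] / [4, 7];  Q = [1, 3, 4] / [2, 5]
  Insert 1 (step 6): P = [1, 5, 9] / [3, 7] / [4];  Q = [1, 3, 4] / [2, 5] / [6]
  Insert 6 (step 7): P = [1, 5, 6] / [3, 7, 9] / [4];  Q = [1, 3, 4] / [2, 5, 7] / [6]
  Insert 8 (step 8): P = [1, 5, 6, 8] / [3, 7, 9] / [4];  Q = [1, 3, 4, 8] / [2, 5, 7] / [6]
  Insert 2 (step 9): P = [1, 2, 6, 8] / [3, 5, 9] / [4, 7];  Q = [1, 3, 4, 8] / [2, 5, 7] / [6, 9]
Final shape: (4, 3, 2).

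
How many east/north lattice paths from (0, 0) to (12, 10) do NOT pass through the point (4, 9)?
Number of paths = 640211

Total paths from (0, 0) to (12, 10): C(22, 12) = 646646. Paths through (4, 9): (paths (0, 0) → (4, 9)) × (paths (4, 9) → (12, 10)) = C(13, 4) · C(9, 8) = 715 · 9 = 6435. Avoidance count = 646646 − 6435 = 640211.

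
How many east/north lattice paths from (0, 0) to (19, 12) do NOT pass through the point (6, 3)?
Number of paths = 99337245

Total paths from (0, 0) to (19, 12): C(31, 19) = 141120525. Paths through (6, 3): (paths (0, 0) → (6, 3)) × (paths (6, 3) → (19, 12)) = C(9, 6) · C(22, 13) = 84 · 497420 = 41783280. Avoidance count = 141120525 − 41783280 = 99337245.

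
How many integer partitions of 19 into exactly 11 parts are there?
p(19, 11 parts) = 22

Partitions of n into exactly k parts are in bijection with partitions of n − k into at most k parts (subtract 1 from each part). So p(19, exactly 11) = p(8, parts ≤ 11). Computing via the recurrence p(m, j) = p(m, j−1) + p(m−j, j) gives 22.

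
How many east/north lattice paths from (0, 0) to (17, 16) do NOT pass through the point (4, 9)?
Number of paths = 1111376310

Total paths from (0, 0) to (17, 16): C(33, 17) = 1166803110. Paths through (4, 9): (paths (0, 0) → (4, 9)) × (paths (4, 9) → (17, 16)) = C(13, 4) · C(20, 13) = 715 · 77520 = 55426800. Avoidance count = 1166803110 − 55426800 = 1111376310.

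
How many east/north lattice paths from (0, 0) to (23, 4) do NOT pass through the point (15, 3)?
Number of paths = 10206

Total paths from (0, 0) to (23, 4): C(27, 23) = 17550. Paths through (15, 3): (paths (0, 0) → (15, 3)) × (paths (15, 3) → (23, 4)) = C(18, 15) · C(9, 8) = 816 · 9 = 7344. Avoidance count = 17550 − 7344 = 10206.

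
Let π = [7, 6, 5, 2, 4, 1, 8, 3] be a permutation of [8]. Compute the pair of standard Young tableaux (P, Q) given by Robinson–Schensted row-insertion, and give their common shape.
P = [1, 3, 8] / [2, 4] / [5] / [6] / [7];  Q = [1, 5, 7] / [2, 8] / [3] / [4] / [6];  common shape = (3, 2, 1, 1, 1)

Row-insert the values π_1, π_2, … into P one at a time, bumping the leftmost entry strictly greater than the inserted value down to the next row. The recording tableau Q records, in position (i, j), the step at which that cell was added to P.
  Insert 7 (step 1): P = [7];  Q = [1]
  Insert 6 (step 2): P = [6] / [7];  Q = [1] / [2]
  Insert 5 (step 3): P = [5] / [6] / [7];  Q = [1] / [2] / [3]
  Insert 2 (step 4): P = [2] / [5] / [6] / [7];  Q = [1] / [2] / [3] / [4]
  Insert 4 (step 5): P = [2, 4] / [5] / [6] / [7];  Q = [1, 5] / [2] / [3] / [4]
  Insert 1 (step 6): P = [1, 4] / [2] / [5] / [6] / [7];  Q = [1, 5] / [2] / [3] / [4] / [6]
  Insert 8 (step 7): P = [1, 4, 8] / [2] / [5] / [6] / [7];  Q = [1, 5, 7] / [2] / [3] / [4] / [6]
  Insert 3 (step 8): P = [1, 3, 8] / [2, 4] / [5] / [6] / [7];  Q = [1, 5, 7] / [2, 8] / [3] / [4] / [6]
Final shape: (3, 2, 1, 1, 1).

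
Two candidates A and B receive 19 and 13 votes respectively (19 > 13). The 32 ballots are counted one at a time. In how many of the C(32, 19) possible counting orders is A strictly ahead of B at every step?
Strict-lead orderings = 65132550

Total orderings of the 32 votes with 19 for A: C(32, 19) = 347373600. By the Bertrand ballot formula (Cycle Lemma / reflection principle), the number of orderings in which A is strictly ahead of B throughout is (p − q)/(p + q) · C(p + q, p) = (19 − 13)/(19 + 13) · 347373600 = 65132550.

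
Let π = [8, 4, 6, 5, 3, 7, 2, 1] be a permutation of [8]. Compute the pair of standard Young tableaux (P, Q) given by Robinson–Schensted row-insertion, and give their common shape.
P = [1, 5, 7] / [2] / [3] / [4] / [6] / [8];  Q = [1, 3, 6] / [2] / [4] / [5] / [7] / [8];  common shape = (3, 1, 1, 1, 1, 1)

Row-insert the values π_1, π_2, … into P one at a time, bumping the leftmost entry strictly greater than the inserted value down to the next row. The recording tableau Q records, in position (i, j), the step at which that cell was added to P.
  Insert 8 (step 1): P = [8];  Q = [1]
  Insert 4 (step 2): P = [4] / [8];  Q = [1] / [2]
  Insert 6 (step 3): P = [4, 6] / [8];  Q = [1, 3] / [2]
  Insert 5 (step 4): P = [4, 5] / [6] / [8];  Q = [1, 3] / [2] / [4]
  Insert 3 (step 5): P = [3, 5] / [4] / [6] / [8];  Q = [1, 3] / [2] / [4] / [5]
  Insert 7 (step 6): P = [3, 5, 7] / [4] / [6] / [8];  Q = [1, 3, 6] / [2] / [4] / [5]
  Insert 2 (step 7): P = [2, 5, 7] / [3] / [4] / [6] / [8];  Q = [1, 3, 6] / [2] / [4] / [5] / [7]
  Insert 1 (step 8): P = [1, 5, 7] / [2] / [3] / [4] / [6] / [8];  Q = [1, 3, 6] / [2] / [4] / [5] / [7] / [8]
Final shape: (3, 1, 1, 1, 1, 1).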